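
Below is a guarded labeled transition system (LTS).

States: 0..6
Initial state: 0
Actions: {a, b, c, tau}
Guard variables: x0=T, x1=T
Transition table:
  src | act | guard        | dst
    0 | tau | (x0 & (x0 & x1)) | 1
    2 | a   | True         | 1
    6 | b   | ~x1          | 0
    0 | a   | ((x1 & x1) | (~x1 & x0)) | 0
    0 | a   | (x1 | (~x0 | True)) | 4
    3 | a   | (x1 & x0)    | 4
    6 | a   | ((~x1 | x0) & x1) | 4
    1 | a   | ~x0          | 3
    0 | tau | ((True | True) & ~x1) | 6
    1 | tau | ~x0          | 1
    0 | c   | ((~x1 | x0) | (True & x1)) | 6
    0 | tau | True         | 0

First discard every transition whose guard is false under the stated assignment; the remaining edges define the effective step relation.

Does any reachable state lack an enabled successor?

Reach set: {0,1,4,6}
  0: a→0  a→4  c→6  tau→0  tau→1  [5 out]
  1: ∅  [STUCK]
  4: ∅  [STUCK]
  6: a→4  [1 out]
Path to 1: tau

Answer: DEADLOCK at state 1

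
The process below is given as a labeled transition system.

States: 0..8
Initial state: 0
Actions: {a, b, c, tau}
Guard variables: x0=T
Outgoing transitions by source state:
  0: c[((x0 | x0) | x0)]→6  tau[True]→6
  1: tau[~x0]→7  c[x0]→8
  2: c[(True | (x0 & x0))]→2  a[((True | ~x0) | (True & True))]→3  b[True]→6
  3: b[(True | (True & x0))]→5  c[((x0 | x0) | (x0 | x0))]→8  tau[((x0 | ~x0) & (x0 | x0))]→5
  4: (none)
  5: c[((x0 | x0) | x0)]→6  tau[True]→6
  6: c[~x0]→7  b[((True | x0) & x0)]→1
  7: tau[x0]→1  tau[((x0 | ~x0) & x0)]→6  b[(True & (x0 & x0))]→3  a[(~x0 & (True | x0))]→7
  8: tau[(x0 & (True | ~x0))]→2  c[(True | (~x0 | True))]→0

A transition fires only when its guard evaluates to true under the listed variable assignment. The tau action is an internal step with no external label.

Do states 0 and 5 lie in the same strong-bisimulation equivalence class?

Compute ~ classes (split until stable):
  π0 = {{0,1,2,3,4,5,6,7,8}}
  π1 = {{0,5,8},{1},{2},{3},{4},{6},{7}}
  π2 = {{0,5},{1},{2},{3},{4},{6},{7},{8}}
8 equivalence class(es) (converged in 3)
[0]={0,5}  [5]={0,5}

Answer: BISIMILAR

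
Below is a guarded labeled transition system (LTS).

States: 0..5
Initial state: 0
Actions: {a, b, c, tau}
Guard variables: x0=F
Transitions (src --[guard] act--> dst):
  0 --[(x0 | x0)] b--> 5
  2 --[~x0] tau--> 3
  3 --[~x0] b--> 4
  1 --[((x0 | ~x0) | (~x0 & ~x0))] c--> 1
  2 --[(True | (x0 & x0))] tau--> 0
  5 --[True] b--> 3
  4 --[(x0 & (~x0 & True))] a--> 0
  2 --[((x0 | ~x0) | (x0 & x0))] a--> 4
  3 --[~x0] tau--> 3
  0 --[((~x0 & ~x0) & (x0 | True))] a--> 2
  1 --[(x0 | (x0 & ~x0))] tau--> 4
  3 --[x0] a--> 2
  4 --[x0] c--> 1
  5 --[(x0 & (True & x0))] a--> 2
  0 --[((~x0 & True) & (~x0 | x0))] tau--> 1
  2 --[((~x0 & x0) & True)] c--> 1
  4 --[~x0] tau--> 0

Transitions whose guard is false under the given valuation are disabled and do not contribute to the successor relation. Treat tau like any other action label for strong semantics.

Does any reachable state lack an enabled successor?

Answer: DEADLOCK-FREE

Trace:
Reach set: {0,1,2,3,4}
  0: a→2  tau→1  [2 out]
  1: c→1  [1 out]
  2: a→4  tau→0  tau→3  [3 out]
  3: b→4  tau→3  [2 out]
  4: tau→0  [1 out]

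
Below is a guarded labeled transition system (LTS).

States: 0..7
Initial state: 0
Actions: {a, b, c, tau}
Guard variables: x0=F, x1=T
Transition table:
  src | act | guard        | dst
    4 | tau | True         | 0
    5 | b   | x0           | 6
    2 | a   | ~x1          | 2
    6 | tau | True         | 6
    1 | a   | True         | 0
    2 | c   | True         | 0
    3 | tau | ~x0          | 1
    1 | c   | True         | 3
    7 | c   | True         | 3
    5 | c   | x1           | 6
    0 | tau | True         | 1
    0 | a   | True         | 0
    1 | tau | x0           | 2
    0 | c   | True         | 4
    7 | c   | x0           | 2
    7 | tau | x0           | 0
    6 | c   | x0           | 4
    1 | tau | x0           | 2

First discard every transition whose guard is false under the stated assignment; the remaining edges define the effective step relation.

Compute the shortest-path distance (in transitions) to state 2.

Answer: UNREACHABLE

Analysis:
BFS to 2:
  L0 = {0}
  L1 = {1,4}
  L2 = {3}
2 never appears.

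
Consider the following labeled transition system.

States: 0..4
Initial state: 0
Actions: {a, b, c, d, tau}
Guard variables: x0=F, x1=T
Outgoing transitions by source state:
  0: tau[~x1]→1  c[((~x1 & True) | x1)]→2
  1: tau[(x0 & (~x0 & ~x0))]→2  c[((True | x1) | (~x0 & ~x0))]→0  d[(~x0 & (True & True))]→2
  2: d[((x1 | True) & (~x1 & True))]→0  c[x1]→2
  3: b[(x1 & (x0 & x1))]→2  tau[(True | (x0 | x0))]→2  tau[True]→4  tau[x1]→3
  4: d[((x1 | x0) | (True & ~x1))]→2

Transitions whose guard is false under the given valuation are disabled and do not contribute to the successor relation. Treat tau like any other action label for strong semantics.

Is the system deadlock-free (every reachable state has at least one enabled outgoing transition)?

Answer: DEADLOCK-FREE

Trace:
Reachable = {0,2}
  0: c→2  [1 exit(s)]
  2: c→2  [1 exit(s)]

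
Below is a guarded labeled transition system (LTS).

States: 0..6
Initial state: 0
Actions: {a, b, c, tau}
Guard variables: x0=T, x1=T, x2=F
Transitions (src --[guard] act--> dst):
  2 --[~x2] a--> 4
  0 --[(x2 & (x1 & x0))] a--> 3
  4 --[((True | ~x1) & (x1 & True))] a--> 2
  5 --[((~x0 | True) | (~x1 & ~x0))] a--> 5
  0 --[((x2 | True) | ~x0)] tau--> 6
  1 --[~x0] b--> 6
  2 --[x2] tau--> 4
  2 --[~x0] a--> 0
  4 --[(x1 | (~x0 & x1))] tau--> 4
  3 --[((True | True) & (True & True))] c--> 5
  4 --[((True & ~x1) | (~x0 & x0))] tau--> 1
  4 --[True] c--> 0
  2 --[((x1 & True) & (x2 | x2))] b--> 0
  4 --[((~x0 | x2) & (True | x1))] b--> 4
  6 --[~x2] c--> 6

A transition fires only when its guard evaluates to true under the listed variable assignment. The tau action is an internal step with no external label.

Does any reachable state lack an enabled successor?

Answer: DEADLOCK-FREE

Working:
Reach set: {0,6}
  0: tau→6  [1 exit(s)]
  6: c→6  [1 exit(s)]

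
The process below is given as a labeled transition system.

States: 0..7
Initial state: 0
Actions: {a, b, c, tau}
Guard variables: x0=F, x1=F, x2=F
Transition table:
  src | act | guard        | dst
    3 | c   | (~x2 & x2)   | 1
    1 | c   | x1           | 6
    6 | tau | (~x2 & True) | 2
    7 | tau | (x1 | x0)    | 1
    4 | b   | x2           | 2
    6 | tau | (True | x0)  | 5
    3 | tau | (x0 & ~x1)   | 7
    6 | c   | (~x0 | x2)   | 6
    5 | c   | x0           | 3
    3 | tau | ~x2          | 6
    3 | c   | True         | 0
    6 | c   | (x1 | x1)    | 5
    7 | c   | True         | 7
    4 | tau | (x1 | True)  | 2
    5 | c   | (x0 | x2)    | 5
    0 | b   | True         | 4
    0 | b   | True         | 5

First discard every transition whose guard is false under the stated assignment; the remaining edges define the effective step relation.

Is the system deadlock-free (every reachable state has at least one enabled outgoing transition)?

R = {0,2,4,5}
  0: b→4  b→5  [2 exit(s)]
  2: ∅  [no exit]
  4: tau→2  [1 exit(s)]
  5: ∅  [no exit]
trace reaching 2: b·tau

Answer: DEADLOCK at state 2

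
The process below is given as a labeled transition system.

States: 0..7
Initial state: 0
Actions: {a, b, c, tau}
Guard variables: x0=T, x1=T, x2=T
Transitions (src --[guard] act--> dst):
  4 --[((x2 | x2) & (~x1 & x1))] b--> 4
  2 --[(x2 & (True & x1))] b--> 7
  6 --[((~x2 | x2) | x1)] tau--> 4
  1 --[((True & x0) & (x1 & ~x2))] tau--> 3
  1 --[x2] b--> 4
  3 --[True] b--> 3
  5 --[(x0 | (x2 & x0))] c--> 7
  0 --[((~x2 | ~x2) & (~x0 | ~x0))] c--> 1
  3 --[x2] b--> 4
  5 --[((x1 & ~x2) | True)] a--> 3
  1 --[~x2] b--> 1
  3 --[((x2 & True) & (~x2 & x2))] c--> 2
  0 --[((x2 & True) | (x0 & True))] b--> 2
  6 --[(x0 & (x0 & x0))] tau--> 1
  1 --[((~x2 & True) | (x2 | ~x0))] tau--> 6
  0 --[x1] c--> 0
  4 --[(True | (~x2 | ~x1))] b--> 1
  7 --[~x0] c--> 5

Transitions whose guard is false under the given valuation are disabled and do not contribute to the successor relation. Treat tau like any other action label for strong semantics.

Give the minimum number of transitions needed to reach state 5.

Answer: UNREACHABLE

Analysis:
Layered search for 5:
  Layer 0: {0}
  Layer 1: {2}
  Layer 2: {7}
5 never appears.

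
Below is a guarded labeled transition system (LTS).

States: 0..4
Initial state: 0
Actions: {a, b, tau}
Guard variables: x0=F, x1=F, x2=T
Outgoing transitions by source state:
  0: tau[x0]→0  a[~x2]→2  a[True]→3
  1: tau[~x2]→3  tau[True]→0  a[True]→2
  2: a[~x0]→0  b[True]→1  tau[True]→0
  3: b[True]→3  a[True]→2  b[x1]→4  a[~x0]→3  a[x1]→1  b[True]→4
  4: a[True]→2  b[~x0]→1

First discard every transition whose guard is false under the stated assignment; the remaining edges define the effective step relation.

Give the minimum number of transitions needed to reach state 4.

Answer: 2

Analysis:
Breadth-first toward 4:
  Layer 0: {0}
  Layer 1: {3}
  Layer 2: {2,4}
4 enters at depth 2; path a·b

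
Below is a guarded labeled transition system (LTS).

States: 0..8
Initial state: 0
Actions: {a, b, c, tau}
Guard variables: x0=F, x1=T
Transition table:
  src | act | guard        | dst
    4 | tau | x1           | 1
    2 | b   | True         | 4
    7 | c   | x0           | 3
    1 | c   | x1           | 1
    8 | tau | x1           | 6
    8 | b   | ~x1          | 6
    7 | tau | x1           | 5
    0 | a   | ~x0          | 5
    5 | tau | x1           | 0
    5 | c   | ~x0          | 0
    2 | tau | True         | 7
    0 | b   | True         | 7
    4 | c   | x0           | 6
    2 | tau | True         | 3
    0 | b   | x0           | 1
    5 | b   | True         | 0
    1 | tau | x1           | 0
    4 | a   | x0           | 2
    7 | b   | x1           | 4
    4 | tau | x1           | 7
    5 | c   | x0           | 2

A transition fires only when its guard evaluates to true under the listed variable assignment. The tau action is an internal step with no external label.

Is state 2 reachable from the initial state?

Answer: UNREACHABLE

Analysis:
15 transition(s) survive guard evaluation.
Layer 0: {0}
Layer 1: {5,7}  now seen {0,5,7}
Layer 2: {4}  now seen {0,4,5,7}
Layer 3: {1}  now seen {0,1,4,5,7}
Reach set: {0,1,4,5,7}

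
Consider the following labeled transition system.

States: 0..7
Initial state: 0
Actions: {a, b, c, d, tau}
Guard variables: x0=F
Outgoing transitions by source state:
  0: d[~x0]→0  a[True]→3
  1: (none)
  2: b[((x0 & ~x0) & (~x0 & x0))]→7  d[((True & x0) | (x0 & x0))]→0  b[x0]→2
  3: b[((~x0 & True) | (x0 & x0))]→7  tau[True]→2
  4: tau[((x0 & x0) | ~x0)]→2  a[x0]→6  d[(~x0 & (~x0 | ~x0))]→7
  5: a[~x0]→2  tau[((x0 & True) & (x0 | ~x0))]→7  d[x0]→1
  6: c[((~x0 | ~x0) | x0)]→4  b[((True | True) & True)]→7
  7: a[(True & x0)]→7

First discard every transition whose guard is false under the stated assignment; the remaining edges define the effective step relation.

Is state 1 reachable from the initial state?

After dropping false guards: 9 live edges.
depth 0: {0}
depth 1: {3}  total {0,3}
depth 2: {2,7}  total {0,2,3,7}
R = {0,2,3,7}

Answer: UNREACHABLE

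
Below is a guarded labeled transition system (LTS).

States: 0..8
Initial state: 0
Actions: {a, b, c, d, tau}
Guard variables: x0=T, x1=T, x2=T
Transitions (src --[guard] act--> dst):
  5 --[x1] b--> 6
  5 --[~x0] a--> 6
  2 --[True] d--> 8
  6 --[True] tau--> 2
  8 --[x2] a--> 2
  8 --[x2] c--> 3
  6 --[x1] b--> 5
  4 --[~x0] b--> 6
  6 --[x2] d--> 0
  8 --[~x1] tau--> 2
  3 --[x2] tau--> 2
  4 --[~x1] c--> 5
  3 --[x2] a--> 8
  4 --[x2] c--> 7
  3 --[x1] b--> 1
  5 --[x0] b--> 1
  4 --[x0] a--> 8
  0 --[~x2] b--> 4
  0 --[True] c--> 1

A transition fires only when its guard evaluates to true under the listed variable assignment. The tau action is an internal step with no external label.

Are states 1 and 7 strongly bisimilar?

Bisimulation quotient by refinement:
  π0 = {{0,1,2,3,4,5,6,7,8}}
  π1 = {{0},{1,7},{2},{3},{4,8},{5},{6}}
  π2 = {{0},{1,7},{2},{3},{4},{5},{6},{8}}
Fixed point at round 3; 8 class(es).
1∈{1,7}, 7∈{1,7}

Answer: BISIMILAR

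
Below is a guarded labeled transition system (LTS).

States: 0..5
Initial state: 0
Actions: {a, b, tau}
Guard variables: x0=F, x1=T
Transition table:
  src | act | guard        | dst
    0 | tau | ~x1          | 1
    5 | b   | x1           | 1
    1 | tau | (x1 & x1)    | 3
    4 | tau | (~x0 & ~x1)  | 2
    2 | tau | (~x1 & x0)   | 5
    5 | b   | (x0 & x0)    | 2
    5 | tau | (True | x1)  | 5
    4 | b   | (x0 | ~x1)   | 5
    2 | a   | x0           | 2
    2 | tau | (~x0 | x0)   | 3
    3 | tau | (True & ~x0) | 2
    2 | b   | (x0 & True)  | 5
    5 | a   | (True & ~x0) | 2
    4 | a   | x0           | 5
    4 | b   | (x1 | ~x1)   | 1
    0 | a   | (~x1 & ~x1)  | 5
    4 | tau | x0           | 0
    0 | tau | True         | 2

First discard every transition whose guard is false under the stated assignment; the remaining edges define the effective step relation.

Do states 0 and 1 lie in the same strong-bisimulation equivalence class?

Bisimulation quotient by refinement:
  round 0: {{0,1,2,3,4,5}}
  round 1: {{0,1,2,3},{4},{5}}
Fixed point at round 2; 3 class(es).
0∈{0,1,2,3}, 1∈{0,1,2,3}

Answer: BISIMILAR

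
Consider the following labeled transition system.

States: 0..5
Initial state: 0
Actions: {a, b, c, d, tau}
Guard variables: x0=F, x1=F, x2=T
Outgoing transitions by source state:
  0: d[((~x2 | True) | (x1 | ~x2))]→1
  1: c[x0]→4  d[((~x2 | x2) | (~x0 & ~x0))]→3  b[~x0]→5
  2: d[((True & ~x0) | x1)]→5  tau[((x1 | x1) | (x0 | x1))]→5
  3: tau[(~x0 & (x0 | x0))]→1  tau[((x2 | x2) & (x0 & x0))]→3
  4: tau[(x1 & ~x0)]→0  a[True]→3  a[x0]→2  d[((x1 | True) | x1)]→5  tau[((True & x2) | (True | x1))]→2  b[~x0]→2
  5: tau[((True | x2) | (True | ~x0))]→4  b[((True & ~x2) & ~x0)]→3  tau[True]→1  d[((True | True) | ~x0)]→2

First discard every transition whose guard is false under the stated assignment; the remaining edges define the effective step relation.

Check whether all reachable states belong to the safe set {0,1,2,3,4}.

Allowed set {0,1,2,3,4}
Reachable = {0,1,2,3,4,5}
  0: ok
  1: ok
  2: ok
  3: ok
  4: ok
  5: outside
witness against invariant: d·b → 5

Answer: INVARIANT VIOLATED at state 5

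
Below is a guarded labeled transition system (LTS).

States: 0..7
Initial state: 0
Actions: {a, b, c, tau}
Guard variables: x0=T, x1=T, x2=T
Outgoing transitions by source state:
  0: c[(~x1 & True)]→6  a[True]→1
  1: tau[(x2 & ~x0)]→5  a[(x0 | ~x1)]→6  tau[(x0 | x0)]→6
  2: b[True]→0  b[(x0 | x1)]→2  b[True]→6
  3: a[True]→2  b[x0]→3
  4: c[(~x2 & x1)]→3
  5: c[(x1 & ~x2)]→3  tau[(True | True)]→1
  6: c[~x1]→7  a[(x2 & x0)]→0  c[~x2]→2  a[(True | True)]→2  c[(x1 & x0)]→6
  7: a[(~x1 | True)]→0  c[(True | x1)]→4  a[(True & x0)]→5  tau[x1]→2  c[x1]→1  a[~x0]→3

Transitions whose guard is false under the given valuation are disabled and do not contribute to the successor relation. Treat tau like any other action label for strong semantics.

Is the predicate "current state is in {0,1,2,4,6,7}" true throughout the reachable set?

Safe = {0,1,2,4,6,7}
Reach set: {0,1,2,6}
  0: safe
  1: safe
  2: safe
  6: safe

Answer: INVARIANT HOLDS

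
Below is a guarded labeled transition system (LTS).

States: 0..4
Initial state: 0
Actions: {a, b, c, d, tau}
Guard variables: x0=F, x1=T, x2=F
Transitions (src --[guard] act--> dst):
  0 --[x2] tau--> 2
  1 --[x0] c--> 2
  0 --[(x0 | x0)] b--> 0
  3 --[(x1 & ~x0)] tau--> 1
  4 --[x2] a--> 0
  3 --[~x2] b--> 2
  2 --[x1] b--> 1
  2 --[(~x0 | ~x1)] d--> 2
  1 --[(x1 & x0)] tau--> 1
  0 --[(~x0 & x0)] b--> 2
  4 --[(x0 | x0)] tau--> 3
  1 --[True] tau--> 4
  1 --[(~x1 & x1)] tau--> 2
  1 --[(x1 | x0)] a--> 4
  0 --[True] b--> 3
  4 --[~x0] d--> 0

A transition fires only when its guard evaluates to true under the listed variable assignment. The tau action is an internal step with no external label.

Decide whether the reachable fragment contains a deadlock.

Answer: DEADLOCK-FREE

Trace:
R = {0,1,2,3,4}
  0: b→3  [1 exit(s)]
  1: a→4  tau→4  [2 exit(s)]
  2: b→1  d→2  [2 exit(s)]
  3: b→2  tau→1  [2 exit(s)]
  4: d→0  [1 exit(s)]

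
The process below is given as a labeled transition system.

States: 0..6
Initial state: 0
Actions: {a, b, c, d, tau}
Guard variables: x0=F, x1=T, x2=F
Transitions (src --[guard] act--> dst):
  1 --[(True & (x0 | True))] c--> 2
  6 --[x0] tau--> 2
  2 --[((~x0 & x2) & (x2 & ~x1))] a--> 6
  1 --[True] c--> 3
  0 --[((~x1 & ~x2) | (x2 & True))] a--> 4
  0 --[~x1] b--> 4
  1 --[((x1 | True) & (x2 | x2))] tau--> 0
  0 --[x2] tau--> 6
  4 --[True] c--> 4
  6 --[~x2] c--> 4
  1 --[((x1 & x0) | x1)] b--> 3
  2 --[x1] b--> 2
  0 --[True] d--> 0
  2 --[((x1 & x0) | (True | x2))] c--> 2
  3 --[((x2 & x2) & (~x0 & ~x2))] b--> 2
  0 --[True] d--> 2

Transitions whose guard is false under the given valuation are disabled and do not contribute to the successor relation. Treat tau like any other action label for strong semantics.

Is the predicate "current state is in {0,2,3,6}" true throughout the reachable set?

Answer: INVARIANT HOLDS

Working:
Inv-set: {0,2,3,6}
Reachable = {0,2}
  0: ok
  2: ok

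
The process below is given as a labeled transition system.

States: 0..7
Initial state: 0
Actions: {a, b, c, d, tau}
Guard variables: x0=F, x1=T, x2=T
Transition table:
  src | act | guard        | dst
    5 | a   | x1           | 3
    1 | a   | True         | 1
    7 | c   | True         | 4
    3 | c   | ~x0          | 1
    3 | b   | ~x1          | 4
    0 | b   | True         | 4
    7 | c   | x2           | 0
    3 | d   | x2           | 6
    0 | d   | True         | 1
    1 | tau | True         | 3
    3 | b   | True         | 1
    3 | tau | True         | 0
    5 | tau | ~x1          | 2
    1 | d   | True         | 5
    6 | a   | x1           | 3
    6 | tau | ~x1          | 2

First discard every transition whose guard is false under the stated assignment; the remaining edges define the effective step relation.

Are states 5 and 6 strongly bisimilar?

Refine partition for ~:
  π0 = {{0,1,2,3,4,5,6,7}}
  π1 = {{0},{1},{2,4},{3},{5,6},{7}}
stable after 2 split(s): 6 block(s)
class of 5: {5,6}; class of 6: {5,6}

Answer: BISIMILAR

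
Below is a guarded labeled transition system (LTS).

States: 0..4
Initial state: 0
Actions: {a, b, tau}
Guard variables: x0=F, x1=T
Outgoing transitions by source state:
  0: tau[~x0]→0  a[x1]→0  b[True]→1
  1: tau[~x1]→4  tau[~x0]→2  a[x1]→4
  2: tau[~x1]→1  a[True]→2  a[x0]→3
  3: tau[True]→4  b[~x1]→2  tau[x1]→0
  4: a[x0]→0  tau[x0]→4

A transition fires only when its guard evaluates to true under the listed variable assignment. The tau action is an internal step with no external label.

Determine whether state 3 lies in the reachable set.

Answer: UNREACHABLE

Trace:
Guard filter leaves 8 enabled edge(s).
L0 = {0}
L1 = {1}  cumulative {0,1}
L2 = {2,4}  cumulative {0,1,2,4}
Reach set: {0,1,2,4}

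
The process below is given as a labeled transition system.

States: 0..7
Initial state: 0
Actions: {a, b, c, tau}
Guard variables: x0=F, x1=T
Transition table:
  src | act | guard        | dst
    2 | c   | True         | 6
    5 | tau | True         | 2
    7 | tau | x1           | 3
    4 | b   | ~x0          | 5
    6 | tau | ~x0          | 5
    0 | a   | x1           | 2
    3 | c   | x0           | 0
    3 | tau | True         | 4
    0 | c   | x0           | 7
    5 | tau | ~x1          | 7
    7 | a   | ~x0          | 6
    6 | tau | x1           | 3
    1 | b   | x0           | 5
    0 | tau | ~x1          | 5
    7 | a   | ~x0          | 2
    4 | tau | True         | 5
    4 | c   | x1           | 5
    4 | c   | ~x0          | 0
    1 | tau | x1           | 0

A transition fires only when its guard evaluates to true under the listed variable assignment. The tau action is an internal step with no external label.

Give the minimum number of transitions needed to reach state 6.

Answer: 2

Analysis:
Breadth-first toward 6:
  L0 = {0}
  L1 = {2}
  L2 = {6}
6 enters at depth 2; path a·c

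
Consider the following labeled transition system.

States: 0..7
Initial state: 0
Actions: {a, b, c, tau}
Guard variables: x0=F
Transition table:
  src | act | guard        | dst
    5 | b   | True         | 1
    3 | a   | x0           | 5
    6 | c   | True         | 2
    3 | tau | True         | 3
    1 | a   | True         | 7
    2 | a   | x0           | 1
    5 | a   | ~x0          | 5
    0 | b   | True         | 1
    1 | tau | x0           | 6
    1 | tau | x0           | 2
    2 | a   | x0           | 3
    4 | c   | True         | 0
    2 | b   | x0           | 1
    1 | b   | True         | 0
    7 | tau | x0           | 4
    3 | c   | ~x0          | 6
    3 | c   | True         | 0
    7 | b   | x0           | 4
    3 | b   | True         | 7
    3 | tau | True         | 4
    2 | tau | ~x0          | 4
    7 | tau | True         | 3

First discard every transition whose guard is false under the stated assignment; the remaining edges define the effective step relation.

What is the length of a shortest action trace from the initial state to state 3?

Layered search for 3:
  L0 = {0}
  L1 = {1}
  L2 = {7}
  L3 = {3}
depth(3)=3, e.g. b·a·tau

Answer: 3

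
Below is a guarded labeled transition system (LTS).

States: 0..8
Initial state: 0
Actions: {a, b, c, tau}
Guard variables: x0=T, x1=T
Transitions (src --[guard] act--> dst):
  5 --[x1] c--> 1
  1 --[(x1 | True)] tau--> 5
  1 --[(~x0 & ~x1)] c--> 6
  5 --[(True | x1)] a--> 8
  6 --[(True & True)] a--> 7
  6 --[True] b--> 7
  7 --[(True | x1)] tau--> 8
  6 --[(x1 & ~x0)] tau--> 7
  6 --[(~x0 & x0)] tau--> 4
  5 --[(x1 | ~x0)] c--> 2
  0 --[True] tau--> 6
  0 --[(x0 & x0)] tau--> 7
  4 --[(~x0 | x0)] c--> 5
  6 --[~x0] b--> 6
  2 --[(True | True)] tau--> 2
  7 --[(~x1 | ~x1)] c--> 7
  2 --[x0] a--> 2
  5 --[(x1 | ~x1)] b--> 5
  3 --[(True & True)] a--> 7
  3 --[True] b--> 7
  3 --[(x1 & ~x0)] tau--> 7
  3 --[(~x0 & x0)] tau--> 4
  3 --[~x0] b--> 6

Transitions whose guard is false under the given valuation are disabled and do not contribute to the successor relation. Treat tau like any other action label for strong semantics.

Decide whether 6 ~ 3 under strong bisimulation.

Bisimulation quotient by refinement:
  round 0: {{0,1,2,3,4,5,6,7,8}}
  round 1: {{0,1,7},{2},{3,6},{4},{5},{8}}
  round 2: {{0},{1},{2},{3,6},{4},{5},{7},{8}}
stable after 3 split(s): 8 block(s)
[6]={3,6}  [3]={3,6}

Answer: BISIMILAR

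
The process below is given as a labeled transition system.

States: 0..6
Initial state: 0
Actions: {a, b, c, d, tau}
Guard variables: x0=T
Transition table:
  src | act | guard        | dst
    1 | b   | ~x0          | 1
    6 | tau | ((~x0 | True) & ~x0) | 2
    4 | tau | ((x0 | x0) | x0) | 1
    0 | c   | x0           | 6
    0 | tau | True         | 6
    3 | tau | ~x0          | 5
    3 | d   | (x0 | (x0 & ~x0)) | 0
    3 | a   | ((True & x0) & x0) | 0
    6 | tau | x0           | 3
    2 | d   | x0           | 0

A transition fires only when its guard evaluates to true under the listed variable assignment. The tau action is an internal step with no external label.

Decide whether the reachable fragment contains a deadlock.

Reach set: {0,3,6}
  0: c→6  tau→6  [deg 2]
  3: a→0  d→0  [deg 2]
  6: tau→3  [deg 1]

Answer: DEADLOCK-FREE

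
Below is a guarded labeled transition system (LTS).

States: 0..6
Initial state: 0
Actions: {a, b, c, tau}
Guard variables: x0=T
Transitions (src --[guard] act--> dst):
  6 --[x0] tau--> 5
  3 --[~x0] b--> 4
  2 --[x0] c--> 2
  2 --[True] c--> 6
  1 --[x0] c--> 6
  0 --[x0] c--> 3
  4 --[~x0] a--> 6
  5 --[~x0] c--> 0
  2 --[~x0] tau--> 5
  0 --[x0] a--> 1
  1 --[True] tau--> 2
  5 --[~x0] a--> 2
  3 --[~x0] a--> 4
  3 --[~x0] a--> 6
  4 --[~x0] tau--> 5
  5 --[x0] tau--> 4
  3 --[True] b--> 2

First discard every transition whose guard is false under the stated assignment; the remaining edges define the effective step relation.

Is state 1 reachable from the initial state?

9 transition(s) survive guard evaluation.
depth 0: {0}
depth 1: {1,3}  cumulative {0,1,3}
depth 2: {2,6}  cumulative {0,1,2,3,6}
depth 3: {5}  cumulative {0,1,2,3,5,6}
depth 4: {4}  cumulative {0,1,2,3,4,5,6}
R = {0,1,2,3,4,5,6}
witness 1: a

Answer: REACHABLE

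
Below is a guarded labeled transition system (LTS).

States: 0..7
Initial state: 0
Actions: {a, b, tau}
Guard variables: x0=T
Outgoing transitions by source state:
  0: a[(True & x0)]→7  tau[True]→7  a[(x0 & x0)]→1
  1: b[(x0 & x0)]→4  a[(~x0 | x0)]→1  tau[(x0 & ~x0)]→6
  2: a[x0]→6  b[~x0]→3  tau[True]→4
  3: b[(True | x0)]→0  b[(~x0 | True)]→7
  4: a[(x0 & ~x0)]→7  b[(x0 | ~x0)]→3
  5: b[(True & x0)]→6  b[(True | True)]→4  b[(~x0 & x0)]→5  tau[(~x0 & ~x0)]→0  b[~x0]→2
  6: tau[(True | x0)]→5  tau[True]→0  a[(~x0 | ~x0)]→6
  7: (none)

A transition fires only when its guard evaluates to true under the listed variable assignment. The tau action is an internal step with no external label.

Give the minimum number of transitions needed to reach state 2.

Answer: UNREACHABLE

Analysis:
Breadth-first toward 2:
  Layer 0: {0}
  Layer 1: {1,7}
  Layer 2: {4}
  Layer 3: {3}
2 never appears.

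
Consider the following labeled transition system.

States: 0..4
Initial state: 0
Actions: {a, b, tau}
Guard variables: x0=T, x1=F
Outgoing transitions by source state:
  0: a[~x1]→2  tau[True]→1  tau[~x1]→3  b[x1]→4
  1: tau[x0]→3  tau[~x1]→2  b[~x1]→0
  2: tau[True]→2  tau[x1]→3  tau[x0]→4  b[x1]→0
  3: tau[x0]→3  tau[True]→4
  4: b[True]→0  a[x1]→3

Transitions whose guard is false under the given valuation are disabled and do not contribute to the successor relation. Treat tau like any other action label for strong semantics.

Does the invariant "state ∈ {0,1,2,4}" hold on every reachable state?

Answer: INVARIANT VIOLATED at state 3

Trace:
Inv-set: {0,1,2,4}
R = {0,1,2,3,4}
  0: ✓
  1: ✓
  2: ✓
  3: outside
  4: ✓
witness against invariant: tau → 3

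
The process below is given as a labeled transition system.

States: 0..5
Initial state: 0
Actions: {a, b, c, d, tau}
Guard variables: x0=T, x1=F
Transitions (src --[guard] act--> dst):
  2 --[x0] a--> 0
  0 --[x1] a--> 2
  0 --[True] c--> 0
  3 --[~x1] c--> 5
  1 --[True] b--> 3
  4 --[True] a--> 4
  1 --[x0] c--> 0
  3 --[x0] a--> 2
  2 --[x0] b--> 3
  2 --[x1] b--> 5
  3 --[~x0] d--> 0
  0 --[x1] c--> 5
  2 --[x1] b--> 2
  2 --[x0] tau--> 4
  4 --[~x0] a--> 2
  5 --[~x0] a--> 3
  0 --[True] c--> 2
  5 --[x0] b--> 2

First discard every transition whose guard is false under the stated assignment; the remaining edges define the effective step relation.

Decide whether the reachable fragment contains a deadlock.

R = {0,2,3,4,5}
  0: c→0  c→2  [2 exit(s)]
  2: a→0  b→3  tau→4  [3 exit(s)]
  3: a→2  c→5  [2 exit(s)]
  4: a→4  [1 exit(s)]
  5: b→2  [1 exit(s)]

Answer: DEADLOCK-FREE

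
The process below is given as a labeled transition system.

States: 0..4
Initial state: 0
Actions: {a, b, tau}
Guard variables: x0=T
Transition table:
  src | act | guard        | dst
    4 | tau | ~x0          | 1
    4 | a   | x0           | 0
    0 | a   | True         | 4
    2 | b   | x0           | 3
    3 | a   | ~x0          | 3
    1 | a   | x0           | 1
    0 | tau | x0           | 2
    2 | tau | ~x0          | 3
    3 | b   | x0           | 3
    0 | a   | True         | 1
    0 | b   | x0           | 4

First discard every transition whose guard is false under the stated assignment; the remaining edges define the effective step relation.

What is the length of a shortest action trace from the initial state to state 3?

Breadth-first toward 3:
  L0 = {0}
  L1 = {1,2,4}
  L2 = {3}
depth(3)=2, e.g. tau·b

Answer: 2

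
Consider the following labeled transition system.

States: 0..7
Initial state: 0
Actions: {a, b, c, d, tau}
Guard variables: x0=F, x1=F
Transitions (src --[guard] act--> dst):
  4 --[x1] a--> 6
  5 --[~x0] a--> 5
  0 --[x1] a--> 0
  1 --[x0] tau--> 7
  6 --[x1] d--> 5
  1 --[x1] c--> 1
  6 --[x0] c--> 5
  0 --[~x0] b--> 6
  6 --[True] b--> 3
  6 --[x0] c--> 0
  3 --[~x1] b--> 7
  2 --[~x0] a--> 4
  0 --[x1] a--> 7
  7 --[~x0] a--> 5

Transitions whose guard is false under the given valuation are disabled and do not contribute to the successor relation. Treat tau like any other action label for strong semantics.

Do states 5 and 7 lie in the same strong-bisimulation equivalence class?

Answer: BISIMILAR

Analysis:
Compute ~ classes (split until stable):
  round 0: {{0,1,2,3,4,5,6,7}}
  round 1: {{0,3,6},{1,4},{2,5,7}}
  round 2: {{0,6},{1,4},{2},{3},{5,7}}
  round 3: {{0},{1,4},{2},{3},{5,7},{6}}
Fixed point at round 4; 6 class(es).
5∈{5,7}, 7∈{5,7}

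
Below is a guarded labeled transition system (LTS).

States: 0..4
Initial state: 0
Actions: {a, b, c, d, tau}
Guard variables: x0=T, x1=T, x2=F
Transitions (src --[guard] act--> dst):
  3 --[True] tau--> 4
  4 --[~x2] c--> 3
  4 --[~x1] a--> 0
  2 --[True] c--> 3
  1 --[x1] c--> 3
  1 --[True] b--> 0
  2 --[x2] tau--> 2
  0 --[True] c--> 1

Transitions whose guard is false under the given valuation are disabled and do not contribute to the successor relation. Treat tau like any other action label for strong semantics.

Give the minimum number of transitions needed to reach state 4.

Answer: 3

Analysis:
Layered search for 4:
  Layer 0: {0}
  Layer 1: {1}
  Layer 2: {3}
  Layer 3: {4}
depth(4)=3, e.g. c·c·tau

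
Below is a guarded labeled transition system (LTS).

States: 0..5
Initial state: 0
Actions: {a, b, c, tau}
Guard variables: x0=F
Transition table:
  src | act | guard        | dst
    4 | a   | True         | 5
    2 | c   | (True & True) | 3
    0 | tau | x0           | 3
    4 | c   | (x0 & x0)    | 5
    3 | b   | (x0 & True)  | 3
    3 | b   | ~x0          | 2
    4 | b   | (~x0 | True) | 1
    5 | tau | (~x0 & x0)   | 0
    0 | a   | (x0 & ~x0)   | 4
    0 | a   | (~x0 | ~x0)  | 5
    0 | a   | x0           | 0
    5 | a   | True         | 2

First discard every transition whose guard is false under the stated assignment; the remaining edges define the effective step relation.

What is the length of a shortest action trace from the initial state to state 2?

Layered search for 2:
  L0 = {0}
  L1 = {5}
  L2 = {2}
2 enters at depth 2; path a·a

Answer: 2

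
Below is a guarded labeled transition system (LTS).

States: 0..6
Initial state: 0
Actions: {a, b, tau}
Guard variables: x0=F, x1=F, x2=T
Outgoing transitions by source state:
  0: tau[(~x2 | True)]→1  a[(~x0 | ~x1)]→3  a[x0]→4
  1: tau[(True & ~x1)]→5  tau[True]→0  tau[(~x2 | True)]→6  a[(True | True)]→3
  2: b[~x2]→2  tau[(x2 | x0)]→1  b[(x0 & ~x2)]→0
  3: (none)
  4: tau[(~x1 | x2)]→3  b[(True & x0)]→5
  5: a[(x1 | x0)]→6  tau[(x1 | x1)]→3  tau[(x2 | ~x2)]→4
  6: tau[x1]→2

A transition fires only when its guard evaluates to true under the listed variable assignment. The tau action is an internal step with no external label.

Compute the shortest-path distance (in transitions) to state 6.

Answer: 2

Analysis:
BFS to 6:
  Layer 0: {0}
  Layer 1: {1,3}
  Layer 2: {5,6}
6 enters at depth 2; path tau·tau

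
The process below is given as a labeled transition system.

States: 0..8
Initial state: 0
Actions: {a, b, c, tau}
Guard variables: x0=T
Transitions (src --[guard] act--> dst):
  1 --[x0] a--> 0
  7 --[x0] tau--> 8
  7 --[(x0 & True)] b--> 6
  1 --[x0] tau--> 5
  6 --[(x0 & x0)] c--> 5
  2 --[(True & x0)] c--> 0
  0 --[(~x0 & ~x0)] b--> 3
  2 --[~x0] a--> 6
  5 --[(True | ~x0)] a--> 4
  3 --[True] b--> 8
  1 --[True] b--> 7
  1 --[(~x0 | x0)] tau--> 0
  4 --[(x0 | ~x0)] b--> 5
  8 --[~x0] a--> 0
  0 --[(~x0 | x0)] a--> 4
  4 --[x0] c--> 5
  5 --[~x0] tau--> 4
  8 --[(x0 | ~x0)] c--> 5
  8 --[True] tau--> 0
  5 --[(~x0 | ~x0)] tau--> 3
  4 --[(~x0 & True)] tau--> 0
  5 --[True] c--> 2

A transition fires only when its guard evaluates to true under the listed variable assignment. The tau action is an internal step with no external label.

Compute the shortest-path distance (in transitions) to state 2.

Answer: 3

Working:
BFS to 2:
  L0 = {0}
  L1 = {4}
  L2 = {5}
  L3 = {2}
depth(2)=3, e.g. a·b·c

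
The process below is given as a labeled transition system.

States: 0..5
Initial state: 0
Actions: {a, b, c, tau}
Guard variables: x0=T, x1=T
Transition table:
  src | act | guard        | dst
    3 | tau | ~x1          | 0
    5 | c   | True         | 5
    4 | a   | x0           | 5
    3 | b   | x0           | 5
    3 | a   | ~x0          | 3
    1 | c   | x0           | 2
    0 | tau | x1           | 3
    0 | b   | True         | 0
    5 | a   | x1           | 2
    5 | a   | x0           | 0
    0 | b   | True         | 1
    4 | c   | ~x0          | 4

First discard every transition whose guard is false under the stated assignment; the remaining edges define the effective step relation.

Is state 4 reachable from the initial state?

After dropping false guards: 9 live edges.
L0 = {0}
L1 = {1,3}  cumulative {0,1,3}
L2 = {2,5}  cumulative {0,1,2,3,5}
Reach set: {0,1,2,3,5}

Answer: UNREACHABLE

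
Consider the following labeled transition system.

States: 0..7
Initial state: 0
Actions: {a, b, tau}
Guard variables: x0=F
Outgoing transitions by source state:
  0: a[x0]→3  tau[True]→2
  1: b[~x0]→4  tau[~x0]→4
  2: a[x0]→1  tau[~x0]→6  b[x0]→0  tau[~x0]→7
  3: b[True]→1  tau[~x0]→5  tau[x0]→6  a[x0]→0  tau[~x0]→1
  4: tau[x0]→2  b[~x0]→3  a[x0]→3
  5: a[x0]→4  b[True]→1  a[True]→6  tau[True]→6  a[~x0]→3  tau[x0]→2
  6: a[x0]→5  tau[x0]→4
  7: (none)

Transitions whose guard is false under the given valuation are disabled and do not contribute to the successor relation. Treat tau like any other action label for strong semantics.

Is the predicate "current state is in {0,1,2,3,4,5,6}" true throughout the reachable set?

Allowed set {0,1,2,3,4,5,6}
R = {0,2,6,7}
  0: safe
  2: safe
  6: safe
  7: VIOLATES
counterexample path to 7: tau·tau

Answer: INVARIANT VIOLATED at state 7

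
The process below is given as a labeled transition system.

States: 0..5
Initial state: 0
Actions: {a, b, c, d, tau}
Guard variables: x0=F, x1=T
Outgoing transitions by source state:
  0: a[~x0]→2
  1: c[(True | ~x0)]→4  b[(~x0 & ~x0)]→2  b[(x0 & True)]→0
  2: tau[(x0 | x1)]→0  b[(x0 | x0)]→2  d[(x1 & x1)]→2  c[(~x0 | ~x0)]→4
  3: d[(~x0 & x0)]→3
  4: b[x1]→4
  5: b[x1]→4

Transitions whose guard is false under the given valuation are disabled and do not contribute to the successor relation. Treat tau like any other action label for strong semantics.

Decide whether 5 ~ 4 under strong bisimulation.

Refine partition for ~:
  π0 = {{0,1,2,3,4,5}}
  π1 = {{0},{1},{2},{3},{4,5}}
Fixed point at round 2; 5 class(es).
[5]={4,5}  [4]={4,5}

Answer: BISIMILAR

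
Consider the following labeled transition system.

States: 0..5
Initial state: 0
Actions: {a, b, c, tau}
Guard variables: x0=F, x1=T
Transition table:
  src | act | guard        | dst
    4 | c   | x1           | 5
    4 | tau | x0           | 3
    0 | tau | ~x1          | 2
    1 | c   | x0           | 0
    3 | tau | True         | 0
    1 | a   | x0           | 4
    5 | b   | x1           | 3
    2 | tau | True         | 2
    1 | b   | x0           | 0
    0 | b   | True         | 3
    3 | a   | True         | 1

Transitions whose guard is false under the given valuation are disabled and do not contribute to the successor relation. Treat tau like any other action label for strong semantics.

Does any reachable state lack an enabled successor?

Answer: DEADLOCK at state 1

Analysis:
Reachable = {0,1,3}
  0: b→3  [1 out]
  1: ∅  [deadlock]
  3: a→1  tau→0  [2 out]
witness 1: b·a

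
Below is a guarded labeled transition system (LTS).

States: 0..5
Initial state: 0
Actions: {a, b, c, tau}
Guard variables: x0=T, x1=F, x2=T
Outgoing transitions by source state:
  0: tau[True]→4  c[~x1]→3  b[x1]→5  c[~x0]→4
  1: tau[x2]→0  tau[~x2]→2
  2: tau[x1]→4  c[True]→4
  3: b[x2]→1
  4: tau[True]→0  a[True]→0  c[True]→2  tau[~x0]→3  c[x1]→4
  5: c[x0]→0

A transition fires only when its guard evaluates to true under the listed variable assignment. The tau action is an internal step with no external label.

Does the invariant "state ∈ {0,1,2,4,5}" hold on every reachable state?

Safe = {0,1,2,4,5}
Reach set: {0,1,2,3,4}
  0: safe
  1: safe
  2: safe
  3: outside
  4: safe
reach 3 via c — violates

Answer: INVARIANT VIOLATED at state 3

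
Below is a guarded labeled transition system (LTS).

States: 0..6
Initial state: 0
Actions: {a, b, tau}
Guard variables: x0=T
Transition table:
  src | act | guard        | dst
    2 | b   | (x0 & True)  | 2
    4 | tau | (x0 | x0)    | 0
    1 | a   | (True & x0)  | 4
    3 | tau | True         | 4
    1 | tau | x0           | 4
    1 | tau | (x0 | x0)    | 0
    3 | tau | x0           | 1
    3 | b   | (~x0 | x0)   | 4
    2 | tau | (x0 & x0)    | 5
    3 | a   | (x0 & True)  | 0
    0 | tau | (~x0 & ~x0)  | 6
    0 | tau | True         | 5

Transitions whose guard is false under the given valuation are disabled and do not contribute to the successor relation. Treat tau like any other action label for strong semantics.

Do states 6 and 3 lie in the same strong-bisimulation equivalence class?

Answer: NOT BISIMILAR

Working:
Compute ~ classes (split until stable):
  π0 = {{0,1,2,3,4,5,6}}
  π1 = {{0,4},{1},{2},{3},{5,6}}
  π2 = {{0},{1},{2},{3},{4},{5,6}}
stable after 3 split(s): 6 block(s)
6∈{5,6}, 3∈{3}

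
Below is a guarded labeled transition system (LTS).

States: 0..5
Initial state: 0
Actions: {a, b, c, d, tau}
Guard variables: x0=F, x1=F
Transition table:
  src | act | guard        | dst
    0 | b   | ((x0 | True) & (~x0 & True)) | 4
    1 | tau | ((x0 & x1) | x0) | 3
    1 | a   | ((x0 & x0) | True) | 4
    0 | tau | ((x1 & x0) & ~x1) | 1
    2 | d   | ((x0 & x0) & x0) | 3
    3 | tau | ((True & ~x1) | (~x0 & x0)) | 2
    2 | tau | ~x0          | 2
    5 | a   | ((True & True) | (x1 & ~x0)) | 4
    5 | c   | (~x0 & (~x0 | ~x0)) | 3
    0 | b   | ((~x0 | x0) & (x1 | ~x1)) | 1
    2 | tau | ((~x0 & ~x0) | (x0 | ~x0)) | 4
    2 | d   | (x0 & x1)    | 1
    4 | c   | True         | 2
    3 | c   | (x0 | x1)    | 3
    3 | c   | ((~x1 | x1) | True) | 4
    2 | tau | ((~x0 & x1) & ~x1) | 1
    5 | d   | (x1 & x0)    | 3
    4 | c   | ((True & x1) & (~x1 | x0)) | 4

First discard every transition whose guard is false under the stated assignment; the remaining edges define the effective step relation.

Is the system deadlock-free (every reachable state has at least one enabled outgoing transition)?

Answer: DEADLOCK-FREE

Trace:
Reach set: {0,1,2,4}
  0: b→1  b→4  [2 out]
  1: a→4  [1 out]
  2: tau→2  tau→4  [2 out]
  4: c→2  [1 out]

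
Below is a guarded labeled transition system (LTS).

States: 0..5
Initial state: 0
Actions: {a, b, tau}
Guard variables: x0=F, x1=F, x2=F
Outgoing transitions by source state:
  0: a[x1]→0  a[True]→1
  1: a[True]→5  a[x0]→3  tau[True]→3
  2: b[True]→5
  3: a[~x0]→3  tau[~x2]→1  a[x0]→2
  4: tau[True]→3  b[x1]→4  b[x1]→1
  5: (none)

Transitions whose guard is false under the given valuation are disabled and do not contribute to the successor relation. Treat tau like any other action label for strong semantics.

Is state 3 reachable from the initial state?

Guard filter leaves 7 enabled edge(s).
depth 0: {0}
depth 1: {1}  now seen {0,1}
depth 2: {3,5}  now seen {0,1,3,5}
R = {0,1,3,5}
witness 3: a·tau

Answer: REACHABLE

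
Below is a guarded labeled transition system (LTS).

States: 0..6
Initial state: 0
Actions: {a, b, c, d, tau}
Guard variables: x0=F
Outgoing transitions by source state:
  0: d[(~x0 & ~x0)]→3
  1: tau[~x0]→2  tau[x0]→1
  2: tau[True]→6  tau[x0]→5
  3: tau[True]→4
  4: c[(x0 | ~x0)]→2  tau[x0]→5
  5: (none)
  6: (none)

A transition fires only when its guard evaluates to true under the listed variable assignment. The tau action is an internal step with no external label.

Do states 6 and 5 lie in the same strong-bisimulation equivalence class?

Answer: BISIMILAR

Analysis:
Refine partition for ~:
  round 0: {{0,1,2,3,4,5,6}}
  round 1: {{0},{1,2,3},{4},{5,6}}
  round 2: {{0},{1},{2},{3},{4},{5,6}}
stable after 3 split(s): 6 block(s)
class of 6: {5,6}; class of 5: {5,6}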